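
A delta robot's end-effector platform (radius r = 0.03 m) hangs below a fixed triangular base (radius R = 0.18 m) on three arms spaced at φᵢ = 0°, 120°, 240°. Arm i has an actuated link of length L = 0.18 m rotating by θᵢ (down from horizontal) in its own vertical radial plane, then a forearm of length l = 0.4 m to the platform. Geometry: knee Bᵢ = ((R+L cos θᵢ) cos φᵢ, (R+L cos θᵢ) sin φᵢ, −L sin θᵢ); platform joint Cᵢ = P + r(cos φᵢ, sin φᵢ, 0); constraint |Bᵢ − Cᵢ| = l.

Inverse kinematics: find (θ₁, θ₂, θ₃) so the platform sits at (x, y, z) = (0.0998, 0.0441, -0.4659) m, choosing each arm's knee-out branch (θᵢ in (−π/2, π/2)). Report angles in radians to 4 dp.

φ1=0.0° → target in arm frame (0.0998, 0.0441)
  A=0.0502, B=-0.4659, C=(l²−L²−A²−y'²−z²)/(2L)=-0.2609
  √(A²+B²)=0.4686;  θ1 = -1.4635+2.1613 ≈ 0.6979
arm 2 (φ=120.0°): x'=-0.0117, y'=-0.1085
  A=0.1617, B=-0.4659, C=(l²−L²−A²−y'²−z²)/(2L)=-0.3538
  θ2 = atan2(B,A) + arccos(C/0.4932) = 1.1342
rotate P by −φ3: (-0.0881, 0.0644, -0.4659)
  A=0.2381, B=-0.4659, C=(l²−L²−A²−y'²−z²)/(2L)=-0.4175
  θ3 = atan2(B,A) + arccos(C/0.5232) = 1.3963

θ₁ = 0.6979, θ₂ = 1.1342, θ₃ = 1.3963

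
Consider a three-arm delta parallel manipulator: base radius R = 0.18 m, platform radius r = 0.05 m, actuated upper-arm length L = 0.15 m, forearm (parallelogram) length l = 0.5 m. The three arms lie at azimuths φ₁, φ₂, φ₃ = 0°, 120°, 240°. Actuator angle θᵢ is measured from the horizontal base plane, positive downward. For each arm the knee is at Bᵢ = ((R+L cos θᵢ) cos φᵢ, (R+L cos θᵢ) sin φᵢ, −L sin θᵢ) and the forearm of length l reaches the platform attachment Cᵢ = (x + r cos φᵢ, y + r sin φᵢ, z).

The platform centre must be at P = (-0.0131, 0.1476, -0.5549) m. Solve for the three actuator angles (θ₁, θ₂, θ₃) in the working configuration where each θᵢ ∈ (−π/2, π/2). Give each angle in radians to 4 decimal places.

φ1=0.0° → target in arm frame (-0.0131, 0.1476)
  A=0.1431, B=-0.5549, C=(l²−L²−A²−y'²−z²)/(2L)=-0.4089
  θ1 = atan2(B,A) + arccos(C/0.5731) = 1.0470
φ2=120.0° → target in arm frame (0.1344, -0.0625)
  e−x'=-0.0044;  (l²−L²−(e−x')²−y'²−z²)/2L = -0.2811
  γ=atan2(-0.5549,-0.0044)=-1.5787;  ψ=arccos(-0.5066)=2.1020;  θ2=γ+ψ≈0.5233
φ3=240.0° → target in arm frame (-0.1213, -0.0851)
  e−x'=0.2513;  (l²−L²−(e−x')²−y'²−z²)/2L = -0.5027
  θ3 = atan2(B,A) + arccos(C/0.6091) = 1.3958

θ₁ = 1.0470, θ₂ = 0.5233, θ₃ = 1.3958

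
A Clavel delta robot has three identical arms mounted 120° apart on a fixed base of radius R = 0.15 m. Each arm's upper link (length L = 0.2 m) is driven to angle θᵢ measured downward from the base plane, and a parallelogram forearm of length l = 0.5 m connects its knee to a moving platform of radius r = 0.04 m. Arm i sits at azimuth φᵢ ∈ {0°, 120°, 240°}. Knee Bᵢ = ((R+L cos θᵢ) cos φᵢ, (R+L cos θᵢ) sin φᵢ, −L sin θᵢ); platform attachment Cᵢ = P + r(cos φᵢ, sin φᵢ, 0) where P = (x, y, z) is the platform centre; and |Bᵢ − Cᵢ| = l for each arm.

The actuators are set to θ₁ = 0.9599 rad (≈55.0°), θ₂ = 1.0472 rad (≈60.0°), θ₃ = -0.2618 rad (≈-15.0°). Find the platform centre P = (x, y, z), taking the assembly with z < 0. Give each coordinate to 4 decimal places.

(-0.1131, -0.2370, -0.4461)

S1 = (0.2247·cos0.0°, 0.2247·sin0.0°, -0.1638) = (0.2247, 0.0000, -0.1638)
S2 = (0.2100·cos120.0°, 0.2100·sin120.0°, -0.1732) = (-0.1050, 0.1819, -0.1732)
arm 3 at φ=240.0°: (R−r)+L cos θ3 = 0.3032;  S3 = (-0.1516, -0.2626, 0.0518)
eliminate P² terms by subtracting sphere 1 from 2 and 3
[-0.6594 0.3637 -0.0188]·P = -0.0032;  [-0.7526 -0.5251 0.4312]·P = 0.0173
det = 0.6200;  x = -0.0074+0.2371z,  y = -0.0223+0.4813z
into |P−S₁|² = l²: 1.2879z² + 0.1962z + -0.1688 = 0;  Δ = 0.9080;  z = -0.4461 or 0.2938 → z<0 root = -0.4461
x = -0.1131, y = -0.2370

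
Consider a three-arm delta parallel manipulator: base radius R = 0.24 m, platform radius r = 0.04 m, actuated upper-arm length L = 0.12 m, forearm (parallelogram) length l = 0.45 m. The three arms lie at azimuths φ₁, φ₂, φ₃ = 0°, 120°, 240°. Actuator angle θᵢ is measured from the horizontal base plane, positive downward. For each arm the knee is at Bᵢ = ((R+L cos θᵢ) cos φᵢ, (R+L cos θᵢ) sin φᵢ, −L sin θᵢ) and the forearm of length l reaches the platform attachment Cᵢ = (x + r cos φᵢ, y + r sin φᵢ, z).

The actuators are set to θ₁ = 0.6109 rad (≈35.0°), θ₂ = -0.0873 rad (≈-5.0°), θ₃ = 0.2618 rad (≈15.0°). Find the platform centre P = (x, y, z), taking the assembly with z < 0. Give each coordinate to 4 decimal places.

centre 1 = (0.2983·cos0.0°, 0.2983·sin0.0°, -0.0688) = (0.2983, 0.0000, -0.0688)
arm 2 at φ=120.0°: ρ2 = 0.3195;  centre 2 = (-0.1598, 0.2767, 0.0105)
φ3=240.0°: virtual centre (-0.1580, -0.2736, -0.0311), radius l
eliminate P² terms by subtracting sphere 1 from 2 and 3
plane₁₂: -0.9161x+0.5535y+0.1586z = 0.0085
Cramer: x(z) = -0.0085+0.1278z;  y(z) = 0.0013-0.0750z
into |P−centre ₁|² = l²: 1.0220z² + 0.0591z + -0.1036 = 0;  Δ = 0.4271;  z = -0.3487 or 0.2909 → z<0 root = -0.3487
x = -0.0530, y = 0.0275

(-0.0530, 0.0275, -0.3487)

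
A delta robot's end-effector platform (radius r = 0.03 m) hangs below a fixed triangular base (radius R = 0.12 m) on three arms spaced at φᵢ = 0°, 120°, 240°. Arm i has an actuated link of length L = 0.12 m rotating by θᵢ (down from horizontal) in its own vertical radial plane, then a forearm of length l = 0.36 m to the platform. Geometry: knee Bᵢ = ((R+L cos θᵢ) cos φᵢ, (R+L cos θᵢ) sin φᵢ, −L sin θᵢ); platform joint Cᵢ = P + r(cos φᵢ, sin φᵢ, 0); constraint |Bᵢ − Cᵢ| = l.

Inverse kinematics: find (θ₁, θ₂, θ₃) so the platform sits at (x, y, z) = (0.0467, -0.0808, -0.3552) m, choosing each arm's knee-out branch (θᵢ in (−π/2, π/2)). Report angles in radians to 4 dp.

rotate P by −φ1: (0.0467, -0.0808, -0.3552)
  A cos θ + B sin θ = C:  0.0433·cos θ + -0.3552·sin θ = -0.0807
  θ1 = atan2(B,A) + arccos(C/0.3578) = 0.3488
rotate P by −φ2: (-0.0933, 0.0000, -0.3552)
  A cos θ + B sin θ = C:  0.1833·cos θ + -0.3552·sin θ = -0.1857
  θ2 = atan2(B,A) + arccos(C/0.3997) = 0.9597
arm 3 (φ=240.0°): x'=0.0466, y'=0.0808
  e−x'=0.0434;  (l²−L²−(e−x')²−y'²−z²)/2L = -0.0808
  √(A²+B²)=0.3578;  θ3 = -1.4493+1.7985 ≈ 0.3492

θ₁ = 0.3488, θ₂ = 0.9597, θ₃ = 0.3492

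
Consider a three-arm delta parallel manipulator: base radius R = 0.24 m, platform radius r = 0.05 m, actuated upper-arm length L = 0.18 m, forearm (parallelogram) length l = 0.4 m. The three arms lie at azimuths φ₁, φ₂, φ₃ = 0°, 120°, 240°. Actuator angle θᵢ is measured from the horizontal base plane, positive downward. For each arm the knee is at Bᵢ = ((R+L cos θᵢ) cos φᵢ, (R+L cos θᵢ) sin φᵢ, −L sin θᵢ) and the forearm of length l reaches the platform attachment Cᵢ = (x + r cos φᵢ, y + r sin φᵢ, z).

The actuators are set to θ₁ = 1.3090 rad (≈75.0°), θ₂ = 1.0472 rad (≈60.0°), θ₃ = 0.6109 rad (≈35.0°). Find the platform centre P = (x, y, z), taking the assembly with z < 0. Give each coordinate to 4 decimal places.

(-0.0783, -0.0569, -0.4138)

S1 = (0.2366·cos0.0°, 0.2366·sin0.0°, -0.1739) = (0.2366, 0.0000, -0.1739)
arm 2 at φ=120.0°: e+L cos θ2 = 0.2800;  S2 = (-0.1400, 0.2425, -0.1559)
φ3=240.0°: virtual centre (-0.1687, -0.2922, -0.1032), radius l
subtract pairs → two planes through P
plane₁₂: -0.7532x+0.4850y+0.0360z = 0.0165
Cramer: x(z) = -0.0339+0.1074z;  y(z) = -0.0186+0.0927z
quadratic in z: (1.0201)z²+(0.2862)z+(-0.0563)=0, √Δ=0.5582 → z ∈ {-0.4138, 0.1333}; z = -0.4138 (taking z<0)
x = -0.0783, y = -0.0569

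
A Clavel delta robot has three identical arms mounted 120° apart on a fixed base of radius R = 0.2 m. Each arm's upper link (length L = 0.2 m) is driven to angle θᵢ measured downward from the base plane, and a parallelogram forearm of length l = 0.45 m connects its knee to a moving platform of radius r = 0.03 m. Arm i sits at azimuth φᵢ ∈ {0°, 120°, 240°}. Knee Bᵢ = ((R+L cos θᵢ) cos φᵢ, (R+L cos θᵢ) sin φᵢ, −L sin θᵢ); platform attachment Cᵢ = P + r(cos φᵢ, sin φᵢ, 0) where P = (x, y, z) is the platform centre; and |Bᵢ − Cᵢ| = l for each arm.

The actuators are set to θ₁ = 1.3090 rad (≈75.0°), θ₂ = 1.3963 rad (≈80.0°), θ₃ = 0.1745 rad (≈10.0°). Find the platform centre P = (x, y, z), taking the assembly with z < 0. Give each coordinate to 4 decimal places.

(-0.0899, -0.1904, -0.4561)

S1 = (0.2218·cos0.0°, 0.2218·sin0.0°, -0.1932) = (0.2218, 0.0000, -0.1932)
φ2=120.0°: virtual centre (-0.1024, 0.1773, -0.1970), radius l
S3 = (0.3670·cos240.0°, 0.3670·sin240.0°, -0.0347) = (-0.1835, -0.3178, -0.0347)
subtract pairs → two planes through P
plane₁₂: -0.6482x+0.3546y+-0.0076z = -0.0058
Cramer: x(z) = -0.0198+0.1538z;  y(z) = -0.0525+0.3025z
sphere 1 gives Az²+Bz+C=0 with A=1.1152, B=0.2803, C=-0.1041;  B²−4AC=0.5429;  roots -0.4561, 0.2047;  negative root z = -0.4561
x = -0.0899, y = -0.1904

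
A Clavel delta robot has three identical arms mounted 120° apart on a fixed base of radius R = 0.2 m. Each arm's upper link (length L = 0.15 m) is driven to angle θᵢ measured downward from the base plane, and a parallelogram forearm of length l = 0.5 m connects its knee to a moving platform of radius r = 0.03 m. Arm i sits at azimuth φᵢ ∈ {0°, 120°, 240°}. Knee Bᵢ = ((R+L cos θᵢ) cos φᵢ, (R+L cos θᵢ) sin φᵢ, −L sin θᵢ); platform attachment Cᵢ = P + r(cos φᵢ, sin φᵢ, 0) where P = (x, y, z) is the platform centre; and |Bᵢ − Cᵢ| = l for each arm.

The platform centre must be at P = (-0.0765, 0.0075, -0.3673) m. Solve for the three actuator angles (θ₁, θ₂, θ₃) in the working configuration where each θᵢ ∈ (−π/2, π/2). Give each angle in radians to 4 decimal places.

θ₁ = 0.3493, θ₂ = -0.3490, θ₃ = -0.2618

arm 1 (φ=0.0°): x'=-0.0765, y'=0.0075
  A cos θ + B sin θ = C:  0.2465·cos θ + -0.3673·sin θ = 0.1059
  √(A²+B²)=0.4423;  θ1 = -0.9797+1.3290 ≈ 0.3493
φ2=120.0° → target in arm frame (0.0447, 0.0625)
  A cos θ + B sin θ = C:  0.1253·cos θ + -0.3673·sin θ = 0.2433
  θ2 = atan2(B,A) + arccos(C/0.3881) = -0.3490
rotate P by −φ3: (0.0318, -0.0700, -0.3673)
  A cos θ + B sin θ = C:  0.1382·cos θ + -0.3673·sin θ = 0.2286
  √(A²+B²)=0.3925;  θ3 = -1.2108+0.9490 ≈ -0.2618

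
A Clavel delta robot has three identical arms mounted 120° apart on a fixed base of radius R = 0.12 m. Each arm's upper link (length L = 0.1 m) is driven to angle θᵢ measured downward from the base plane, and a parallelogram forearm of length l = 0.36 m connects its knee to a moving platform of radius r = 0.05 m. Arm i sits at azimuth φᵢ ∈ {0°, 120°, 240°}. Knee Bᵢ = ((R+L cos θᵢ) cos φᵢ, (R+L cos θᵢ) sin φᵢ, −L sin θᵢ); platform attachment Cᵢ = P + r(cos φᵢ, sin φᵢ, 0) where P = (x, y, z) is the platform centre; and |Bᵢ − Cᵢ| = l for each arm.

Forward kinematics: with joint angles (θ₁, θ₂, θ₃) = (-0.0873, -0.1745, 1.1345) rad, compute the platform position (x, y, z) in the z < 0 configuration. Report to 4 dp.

arm 1 at φ=0.0°: (R−r)+L cos θ1 = 0.1696;  O1 = (0.1696, 0.0000, 0.0087)
φ2=120.0°: virtual centre (-0.0842, 0.1459, 0.0174), radius l
O3 = (0.1123·cos240.0°, 0.1123·sin240.0°, -0.0906) = (-0.0561, -0.0972, -0.0906)
subtract pairs → two planes through P
linear system: -0.5077x+0.2918y = -0.0002−0.0173z; -0.4515x+-0.1944y = -0.0080−-0.1987z
Cramer: x(z) = 0.0103-0.2370z;  y(z) = 0.0174-0.4716z
sphere 1 gives Az²+Bz+C=0 with A=1.2786, B=0.0417, C=-0.1038;  B²−4AC=0.5328;  roots -0.3018, 0.2691;  negative root z = -0.3018
x = 0.0818, y = 0.1597

(0.0818, 0.1597, -0.3018)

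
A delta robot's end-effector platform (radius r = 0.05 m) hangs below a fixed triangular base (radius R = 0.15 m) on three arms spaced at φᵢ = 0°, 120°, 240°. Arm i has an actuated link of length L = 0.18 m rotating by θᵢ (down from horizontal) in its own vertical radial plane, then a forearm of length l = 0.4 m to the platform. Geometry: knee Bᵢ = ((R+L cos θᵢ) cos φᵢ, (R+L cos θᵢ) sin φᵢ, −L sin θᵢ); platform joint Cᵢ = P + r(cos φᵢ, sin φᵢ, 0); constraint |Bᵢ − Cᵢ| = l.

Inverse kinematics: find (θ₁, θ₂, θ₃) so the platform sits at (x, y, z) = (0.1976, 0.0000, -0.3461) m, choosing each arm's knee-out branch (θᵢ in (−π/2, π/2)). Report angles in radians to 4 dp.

θ₁ = -0.2616, θ₂ = 0.9598, θ₃ = 0.9598

φ1=0.0° → target in arm frame (0.1976, 0.0000)
  e−x'=-0.0976;  (l²−L²−(e−x')²−y'²−z²)/2L = -0.0048
  θ1 = atan2(B,A) + arccos(C/0.3596) = -0.2616
arm 2 (φ=120.0°): x'=-0.0988, y'=-0.1711
  A cos θ + B sin θ = C:  0.1988·cos θ + -0.3461·sin θ = -0.1694
  θ2 = atan2(B,A) + arccos(C/0.3991) = 0.9598
arm 3 (φ=240.0°): x'=-0.0988, y'=0.1711
  A=0.1988, B=-0.3461, C=(l²−L²−A²−y'²−z²)/(2L)=-0.1694
  √(A²+B²)=0.3991;  θ3 = -1.0494+2.0092 ≈ 0.9598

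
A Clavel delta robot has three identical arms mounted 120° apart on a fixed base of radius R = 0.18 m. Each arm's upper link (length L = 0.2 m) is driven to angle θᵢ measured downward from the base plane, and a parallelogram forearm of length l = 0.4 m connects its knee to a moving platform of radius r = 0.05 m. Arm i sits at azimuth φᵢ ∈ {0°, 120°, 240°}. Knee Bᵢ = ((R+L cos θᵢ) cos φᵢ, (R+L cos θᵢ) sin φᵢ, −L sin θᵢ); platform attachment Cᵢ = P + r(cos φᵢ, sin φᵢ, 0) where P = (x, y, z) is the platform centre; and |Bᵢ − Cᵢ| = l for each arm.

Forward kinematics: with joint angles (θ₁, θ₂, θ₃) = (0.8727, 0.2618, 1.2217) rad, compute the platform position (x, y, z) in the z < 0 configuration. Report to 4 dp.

arm 1 at φ=0.0°: (R−r)+L cos θ1 = 0.2586;  O1 = (0.2586, 0.0000, -0.1532)
arm 2 at φ=120.0°: (R−r)+L cos θ2 = 0.3232;  O2 = (-0.1616, 0.2799, -0.0518)
φ3=240.0°: virtual centre (-0.0992, -0.1718, -0.1879), radius l
eliminate P² terms by subtracting sphere 1 from 2 and 3
[-0.8403 0.5598 0.2029]·P = 0.0168;  [-0.7155 -0.3437 -0.0694]·P = -0.0156
Cramer: x(z) = 0.0043+0.0448z;  y(z) = 0.0365-0.2953z
quadratic in z: (1.0892)z²+(0.2621)z+(-0.0706)=0, √Δ=0.6133 → z ∈ {-0.4019, 0.1612}; z = -0.4019 (taking z<0)
x = -0.0137, y = 0.1552

(-0.0137, 0.1552, -0.4019)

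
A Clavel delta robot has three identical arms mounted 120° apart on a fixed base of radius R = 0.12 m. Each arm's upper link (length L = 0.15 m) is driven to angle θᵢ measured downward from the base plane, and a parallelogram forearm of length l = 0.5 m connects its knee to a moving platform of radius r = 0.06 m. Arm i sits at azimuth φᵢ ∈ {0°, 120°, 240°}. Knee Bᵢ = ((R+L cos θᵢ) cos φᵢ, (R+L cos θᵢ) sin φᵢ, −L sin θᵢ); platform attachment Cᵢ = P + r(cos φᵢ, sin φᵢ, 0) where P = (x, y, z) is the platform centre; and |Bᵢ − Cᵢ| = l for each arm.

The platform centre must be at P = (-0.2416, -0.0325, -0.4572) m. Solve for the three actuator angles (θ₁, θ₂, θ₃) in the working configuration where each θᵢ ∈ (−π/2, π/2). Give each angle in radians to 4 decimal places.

θ₁ = 1.0472, θ₂ = 0.1743, θ₃ = 0.0000

arm 1 (φ=0.0°): x'=-0.2416, y'=-0.0325
  A cos θ + B sin θ = C:  0.3016·cos θ + -0.4572·sin θ = -0.2452
  θ1 = atan2(B,A) + arccos(C/0.5477) = 1.0472
φ2=120.0° → target in arm frame (0.0927, 0.2255)
  A=-0.0327, B=-0.4572, C=(l²−L²−A²−y'²−z²)/(2L)=-0.1115
  √(A²+B²)=0.4584;  θ2 = -1.6421+1.8164 ≈ 0.1743
rotate P by −φ3: (0.1489, -0.1930, -0.4572)
  A=-0.0889, B=-0.4572, C=(l²−L²−A²−y'²−z²)/(2L)=-0.0890
  √(A²+B²)=0.4658;  θ3 = -1.7629+1.7630 ≈ 0.0000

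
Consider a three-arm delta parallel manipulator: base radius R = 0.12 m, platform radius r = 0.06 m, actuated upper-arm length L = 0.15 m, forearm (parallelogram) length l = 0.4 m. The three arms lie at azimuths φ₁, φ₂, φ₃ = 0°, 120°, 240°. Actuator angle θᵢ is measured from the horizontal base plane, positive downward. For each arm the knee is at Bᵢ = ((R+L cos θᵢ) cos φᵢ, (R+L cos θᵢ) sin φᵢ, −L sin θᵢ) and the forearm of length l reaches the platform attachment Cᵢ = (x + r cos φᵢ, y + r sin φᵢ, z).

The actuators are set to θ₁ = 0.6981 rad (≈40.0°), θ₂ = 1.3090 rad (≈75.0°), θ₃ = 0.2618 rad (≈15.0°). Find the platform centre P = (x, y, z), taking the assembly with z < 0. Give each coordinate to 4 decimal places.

O1 = (0.1749·cos0.0°, 0.1749·sin0.0°, -0.0964) = (0.1749, 0.0000, -0.0964)
φ2=120.0°: virtual centre (-0.0494, 0.0856, -0.1449), radius l
arm 3 at φ=240.0°: e+L cos θ3 = 0.2049;  O3 = (-0.1024, -0.1774, -0.0388)
subtract pairs → two planes through P
plane₁₂: -0.4486x+0.1712y+-0.0969z = -0.0091
det = 0.2542;  x = 0.0103+-0.0578z,  y = -0.0263+0.4149z
into |P−O₁|² = l²: 1.1755z² + 0.1900z + -0.1229 = 0;  Δ = 0.6141;  z = -0.4142 or 0.2525 → z<0 root = -0.4142
x = 0.0343, y = -0.1981

(0.0343, -0.1981, -0.4142)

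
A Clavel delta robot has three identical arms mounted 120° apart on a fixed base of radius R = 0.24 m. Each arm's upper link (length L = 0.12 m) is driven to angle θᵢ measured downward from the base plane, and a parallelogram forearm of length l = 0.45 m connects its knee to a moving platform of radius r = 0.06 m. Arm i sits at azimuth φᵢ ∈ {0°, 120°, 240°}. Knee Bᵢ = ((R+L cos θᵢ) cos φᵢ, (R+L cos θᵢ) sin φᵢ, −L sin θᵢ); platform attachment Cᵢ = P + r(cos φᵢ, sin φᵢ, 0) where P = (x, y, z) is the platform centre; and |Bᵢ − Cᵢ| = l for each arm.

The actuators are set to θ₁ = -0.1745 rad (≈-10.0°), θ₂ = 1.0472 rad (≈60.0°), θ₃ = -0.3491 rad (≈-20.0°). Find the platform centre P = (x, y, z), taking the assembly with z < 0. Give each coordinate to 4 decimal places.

(0.0612, -0.1305, -0.3388)

φ1=0.0°: virtual centre (0.2982, 0.0000, 0.0208), radius l
centre 2 = (0.2400·cos120.0°, 0.2400·sin120.0°, -0.1039) = (-0.1200, 0.2078, -0.1039)
φ3=240.0°: virtual centre (-0.1464, -0.2535, 0.0410), radius l
subtract pairs → two planes through P
[-0.8364 0.4157 -0.2495]·P = -0.0209;  [-0.8891 -0.5071 0.0404]·P = -0.0019
Cramer: x(z) = 0.0144-0.1382z;  y(z) = -0.0214+0.3221z
quadratic in z: (1.1229)z²+(0.0230)z+(-0.1211)=0, √Δ=0.7378 → z ∈ {-0.3388, 0.3183}; z = -0.3388 (taking z<0)
x = 0.0612, y = -0.1305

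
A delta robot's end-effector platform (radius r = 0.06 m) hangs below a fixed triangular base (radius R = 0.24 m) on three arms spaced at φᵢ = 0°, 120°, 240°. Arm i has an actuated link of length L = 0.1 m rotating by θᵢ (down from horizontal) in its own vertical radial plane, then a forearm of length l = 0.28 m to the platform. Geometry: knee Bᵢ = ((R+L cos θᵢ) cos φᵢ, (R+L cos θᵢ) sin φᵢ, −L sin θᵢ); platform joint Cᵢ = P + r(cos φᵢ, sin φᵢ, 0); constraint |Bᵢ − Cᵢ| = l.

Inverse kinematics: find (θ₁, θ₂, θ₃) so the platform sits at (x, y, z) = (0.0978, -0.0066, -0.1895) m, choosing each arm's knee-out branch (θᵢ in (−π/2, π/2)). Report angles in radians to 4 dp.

θ₁ = -0.2618, θ₂ = 1.3963, θ₃ = 1.3092

φ1=0.0° → target in arm frame (0.0978, -0.0066)
  A=0.0822, B=-0.1895, C=(l²−L²−A²−y'²−z²)/(2L)=0.1284
  θ1 = atan2(B,A) + arccos(C/0.2066) = -0.2618
rotate P by −φ2: (-0.0546, -0.0814, -0.1895)
  A=0.2346, B=-0.1895, C=(l²−L²−A²−y'²−z²)/(2L)=-0.1459
  θ2 = atan2(B,A) + arccos(C/0.3016) = 1.3963
rotate P by −φ3: (-0.0432, 0.0880, -0.1895)
  A cos θ + B sin θ = C:  0.2232·cos θ + -0.1895·sin θ = -0.1253
  √(A²+B²)=0.2928;  θ3 = -0.7040+2.0131 ≈ 1.3092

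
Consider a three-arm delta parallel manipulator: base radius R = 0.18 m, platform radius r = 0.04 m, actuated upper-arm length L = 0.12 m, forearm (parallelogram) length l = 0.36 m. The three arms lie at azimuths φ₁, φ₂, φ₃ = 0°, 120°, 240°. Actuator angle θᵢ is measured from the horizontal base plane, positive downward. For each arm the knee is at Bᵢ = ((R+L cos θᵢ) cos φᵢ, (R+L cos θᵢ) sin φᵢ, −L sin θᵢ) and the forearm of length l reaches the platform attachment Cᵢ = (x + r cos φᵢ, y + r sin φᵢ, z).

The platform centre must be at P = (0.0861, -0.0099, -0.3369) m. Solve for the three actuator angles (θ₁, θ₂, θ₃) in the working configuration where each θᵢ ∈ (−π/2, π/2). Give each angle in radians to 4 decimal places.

θ₁ = 0.1746, θ₂ = 0.9601, θ₃ = 0.8732

rotate P by −φ1: (0.0861, -0.0099, -0.3369)
  e−x'=0.0539;  (l²−L²−(e−x')²−y'²−z²)/2L = -0.0054
  √(A²+B²)=0.3412;  θ1 = -1.4122+1.5867 ≈ 0.1746
rotate P by −φ2: (-0.0516, -0.0696, -0.3369)
  A cos θ + B sin θ = C:  0.1916·cos θ + -0.3369·sin θ = -0.1661
  θ2 = atan2(B,A) + arccos(C/0.3876) = 0.9601
rotate P by −φ3: (-0.0345, 0.0795, -0.3369)
  A=0.1745, B=-0.3369, C=(l²−L²−A²−y'²−z²)/(2L)=-0.1461
  θ3 = atan2(B,A) + arccos(C/0.3794) = 0.8732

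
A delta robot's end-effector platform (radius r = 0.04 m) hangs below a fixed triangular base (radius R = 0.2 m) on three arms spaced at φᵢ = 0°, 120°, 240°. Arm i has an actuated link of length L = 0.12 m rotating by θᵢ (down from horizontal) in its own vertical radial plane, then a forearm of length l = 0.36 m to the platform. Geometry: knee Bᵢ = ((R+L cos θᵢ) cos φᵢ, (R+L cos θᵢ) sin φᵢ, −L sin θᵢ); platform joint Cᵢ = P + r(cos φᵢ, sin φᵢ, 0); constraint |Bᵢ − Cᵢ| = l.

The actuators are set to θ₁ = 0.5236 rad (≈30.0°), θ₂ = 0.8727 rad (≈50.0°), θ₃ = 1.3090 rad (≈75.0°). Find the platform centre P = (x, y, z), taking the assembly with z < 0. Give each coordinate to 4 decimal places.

(0.0663, 0.0471, -0.3572)

arm 1 at φ=0.0°: e+L cos θ1 = 0.2639;  S1 = (0.2639, 0.0000, -0.0600)
S2 = (0.2371·cos120.0°, 0.2371·sin120.0°, -0.0919) = (-0.1186, 0.2054, -0.0919)
arm 3 at φ=240.0°: e+L cos θ3 = 0.1911;  S3 = (-0.0955, -0.1655, -0.1159)
|S₂|²−|S₁|² = -0.0086;  |S₃|²−|S₁|² = -0.0233
linear system: -0.7650x+0.4107y = -0.0086−-0.0639z; -0.7189x+-0.3309y = -0.0233−-0.1118z
det = 0.5484;  x = 0.0226+-0.1223z,  y = 0.0213+-0.0723z
quadratic in z: (1.0202)z²+(0.1759)z+(-0.0673)=0, √Δ=0.5529 → z ∈ {-0.3572, 0.1848}; z = -0.3572 (taking z<0)
x = 0.0663, y = 0.0471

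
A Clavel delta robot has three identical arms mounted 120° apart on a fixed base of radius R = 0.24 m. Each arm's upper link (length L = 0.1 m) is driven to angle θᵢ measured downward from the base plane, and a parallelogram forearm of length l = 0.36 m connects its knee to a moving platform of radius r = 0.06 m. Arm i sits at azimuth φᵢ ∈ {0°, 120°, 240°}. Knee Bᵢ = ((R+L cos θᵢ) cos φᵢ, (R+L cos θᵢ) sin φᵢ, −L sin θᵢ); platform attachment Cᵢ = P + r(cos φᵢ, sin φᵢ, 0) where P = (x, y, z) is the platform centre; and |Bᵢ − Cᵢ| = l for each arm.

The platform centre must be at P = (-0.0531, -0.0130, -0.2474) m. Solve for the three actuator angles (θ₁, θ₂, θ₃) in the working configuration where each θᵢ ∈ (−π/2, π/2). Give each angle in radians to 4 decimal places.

θ₁ = 0.6984, θ₂ = 0.0872, θ₃ = -0.1749

rotate P by −φ1: (-0.0531, -0.0130, -0.2474)
  A cos θ + B sin θ = C:  0.2331·cos θ + -0.2474·sin θ = 0.0194
  √(A²+B²)=0.3399;  θ1 = -0.8152+1.5136 ≈ 0.6984
φ2=120.0° → target in arm frame (0.0153, 0.0525)
  A=0.1647, B=-0.2474, C=(l²−L²−A²−y'²−z²)/(2L)=0.1425
  θ2 = atan2(B,A) + arccos(C/0.2972) = 0.0872
arm 3 (φ=240.0°): x'=0.0378, y'=-0.0395
  e−x'=0.1422;  (l²−L²−(e−x')²−y'²−z²)/2L = 0.1831
  γ=atan2(-0.2474,0.1422)=-1.0492;  ψ=arccos(0.6416)=0.8742;  θ3=γ+ψ≈-0.1749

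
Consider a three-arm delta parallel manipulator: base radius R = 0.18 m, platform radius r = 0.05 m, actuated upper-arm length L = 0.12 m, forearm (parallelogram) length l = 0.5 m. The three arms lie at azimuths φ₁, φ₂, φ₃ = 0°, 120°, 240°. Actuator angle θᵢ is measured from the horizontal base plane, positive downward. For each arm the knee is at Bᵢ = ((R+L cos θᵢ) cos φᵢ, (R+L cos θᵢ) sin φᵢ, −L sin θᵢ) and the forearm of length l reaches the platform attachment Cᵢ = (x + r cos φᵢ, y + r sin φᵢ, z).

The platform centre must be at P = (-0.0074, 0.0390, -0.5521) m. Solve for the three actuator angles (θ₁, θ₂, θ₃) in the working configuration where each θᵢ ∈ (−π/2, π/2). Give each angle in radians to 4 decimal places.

rotate P by −φ1: (-0.0074, 0.0390, -0.5521)
  e−x'=0.1374;  (l²−L²−(e−x')²−y'²−z²)/2L = -0.3734
  √(A²+B²)=0.5689;  θ1 = -1.3269+2.2867 ≈ 0.9598
φ2=120.0° → target in arm frame (0.0375, -0.0131)
  A cos θ + B sin θ = C:  0.0925·cos θ + -0.5521·sin θ = -0.3248
  γ=atan2(-0.5521,0.0925)=-1.4048;  ψ=arccos(-0.5802)=2.1897;  θ2=γ+ψ≈0.7850
arm 3 (φ=240.0°): x'=-0.0301, y'=-0.0259
  A cos θ + B sin θ = C:  0.1601·cos θ + -0.5521·sin θ = -0.3980
  θ3 = atan2(B,A) + arccos(C/0.5748) = 1.0469

θ₁ = 0.9598, θ₂ = 0.7850, θ₃ = 1.0469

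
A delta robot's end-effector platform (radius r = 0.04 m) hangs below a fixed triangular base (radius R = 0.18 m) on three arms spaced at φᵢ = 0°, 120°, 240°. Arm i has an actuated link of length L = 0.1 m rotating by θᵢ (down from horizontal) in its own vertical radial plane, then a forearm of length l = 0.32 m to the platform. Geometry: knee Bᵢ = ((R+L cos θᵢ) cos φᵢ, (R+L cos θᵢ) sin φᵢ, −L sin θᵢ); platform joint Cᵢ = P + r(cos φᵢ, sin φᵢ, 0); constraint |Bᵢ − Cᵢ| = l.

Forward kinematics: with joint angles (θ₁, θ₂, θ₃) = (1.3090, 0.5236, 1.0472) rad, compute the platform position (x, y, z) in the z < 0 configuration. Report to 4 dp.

(-0.0535, 0.0445, -0.3253)

centre 1 = (0.1659·cos0.0°, 0.1659·sin0.0°, -0.0966) = (0.1659, 0.0000, -0.0966)
φ2=120.0°: virtual centre (-0.1133, 0.1962, -0.0500), radius l
φ3=240.0°: virtual centre (-0.0950, -0.1645, -0.0866), radius l
eliminate P² terms by subtracting sphere 1 from 2 and 3
plane₁₂: -0.5584x+0.3925y+0.0932z = 0.0170
det = 0.3885;  x = -0.0212+0.0991z,  y = 0.0131+-0.0964z
into |P−centre ₁|² = l²: 1.0191z² + 0.1536z + -0.0579 = 0;  Δ = 0.2596;  z = -0.3253 or 0.1746 → z<0 root = -0.3253
x = -0.0535, y = 0.0445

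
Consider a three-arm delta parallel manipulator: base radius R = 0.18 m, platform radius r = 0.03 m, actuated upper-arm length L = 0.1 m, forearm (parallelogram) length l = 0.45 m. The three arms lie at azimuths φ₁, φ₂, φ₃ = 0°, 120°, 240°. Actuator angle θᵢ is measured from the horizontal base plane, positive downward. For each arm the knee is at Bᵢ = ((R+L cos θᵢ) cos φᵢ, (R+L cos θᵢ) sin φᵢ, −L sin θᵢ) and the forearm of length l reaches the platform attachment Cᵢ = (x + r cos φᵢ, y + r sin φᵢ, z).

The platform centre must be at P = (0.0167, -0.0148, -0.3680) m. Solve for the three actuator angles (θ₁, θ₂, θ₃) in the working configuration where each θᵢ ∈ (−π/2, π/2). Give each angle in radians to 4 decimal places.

θ₁ = -0.1753, θ₂ = 0.0867, θ₃ = -0.0874

arm 1 (φ=0.0°): x'=0.0167, y'=-0.0148
  A=0.1333, B=-0.3680, C=(l²−L²−A²−y'²−z²)/(2L)=0.1954
  γ=atan2(-0.3680,0.1333)=-1.2233;  ψ=arccos(0.4993)=1.0480;  θ1=γ+ψ≈-0.1753
arm 2 (φ=120.0°): x'=-0.0212, y'=-0.0071
  A=0.1712, B=-0.3680, C=(l²−L²−A²−y'²−z²)/(2L)=0.1386
  θ2 = atan2(B,A) + arccos(C/0.4059) = 0.0867
φ3=240.0° → target in arm frame (0.0045, 0.0219)
  A cos θ + B sin θ = C:  0.1455·cos θ + -0.3680·sin θ = 0.1771
  θ3 = atan2(B,A) + arccos(C/0.3957) = -0.0874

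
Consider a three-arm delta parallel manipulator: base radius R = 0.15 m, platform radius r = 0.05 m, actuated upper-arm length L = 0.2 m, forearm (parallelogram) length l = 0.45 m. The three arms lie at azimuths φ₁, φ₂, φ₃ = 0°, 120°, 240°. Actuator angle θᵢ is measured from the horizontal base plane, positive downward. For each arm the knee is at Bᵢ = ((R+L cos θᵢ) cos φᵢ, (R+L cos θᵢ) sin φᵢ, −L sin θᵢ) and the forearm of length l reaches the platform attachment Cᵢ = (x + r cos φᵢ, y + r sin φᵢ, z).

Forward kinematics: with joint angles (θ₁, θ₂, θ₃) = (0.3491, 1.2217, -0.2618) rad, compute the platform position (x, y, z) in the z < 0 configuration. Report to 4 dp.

arm 1 at φ=0.0°: e+L cos θ1 = 0.2879;  O1 = (0.2879, 0.0000, -0.0684)
O2 = (0.1684·cos120.0°, 0.1684·sin120.0°, -0.1879) = (-0.0842, 0.1458, -0.1879)
arm 3 at φ=240.0°: e+L cos θ3 = 0.2932;  O3 = (-0.1466, -0.2539, 0.0518)
|O₂|²−|O₁|² = -0.0239;  |O₃|²−|O₁|² = 0.0010
plane₁₂: -0.7443x+0.2917y+-0.2391z = -0.0239
det = 0.6315;  x = 0.0187+-0.0812z,  y = -0.0341+0.6123z
into |P−O₁|² = l²: 1.3815z² + 0.1387z + -0.1242 = 0;  Δ = 0.7055;  z = -0.3542 or 0.2538 → z<0 root = -0.3542
x = 0.0475, y = -0.2510

(0.0475, -0.2510, -0.3542)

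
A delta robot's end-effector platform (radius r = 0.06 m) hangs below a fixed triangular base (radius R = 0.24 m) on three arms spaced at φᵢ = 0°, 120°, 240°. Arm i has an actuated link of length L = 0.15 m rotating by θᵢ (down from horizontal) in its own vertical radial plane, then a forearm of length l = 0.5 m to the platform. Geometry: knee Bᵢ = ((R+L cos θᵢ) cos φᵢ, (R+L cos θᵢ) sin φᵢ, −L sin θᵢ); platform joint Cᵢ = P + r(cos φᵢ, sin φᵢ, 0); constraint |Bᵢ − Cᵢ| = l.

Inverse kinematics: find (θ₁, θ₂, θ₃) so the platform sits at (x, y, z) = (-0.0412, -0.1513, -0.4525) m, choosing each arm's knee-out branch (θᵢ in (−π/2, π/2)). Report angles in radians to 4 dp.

θ₁ = 0.7855, θ₂ = 1.0472, θ₃ = -0.0875

arm 1 (φ=0.0°): x'=-0.0412, y'=-0.1513
  A=0.2212, B=-0.4525, C=(l²−L²−A²−y'²−z²)/(2L)=-0.1636
  √(A²+B²)=0.5037;  θ1 = -1.1161+1.9016 ≈ 0.7855
φ2=120.0° → target in arm frame (-0.1104, 0.1113)
  e−x'=0.2904;  (l²−L²−(e−x')²−y'²−z²)/2L = -0.2467
  θ2 = atan2(B,A) + arccos(C/0.5377) = 1.0472
φ3=240.0° → target in arm frame (0.1516, 0.0400)
  e−x'=0.0284;  (l²−L²−(e−x')²−y'²−z²)/2L = 0.0678
  γ=atan2(-0.4525,0.0284)=-1.5082;  ψ=arccos(0.1496)=1.4207;  θ3=γ+ψ≈-0.0875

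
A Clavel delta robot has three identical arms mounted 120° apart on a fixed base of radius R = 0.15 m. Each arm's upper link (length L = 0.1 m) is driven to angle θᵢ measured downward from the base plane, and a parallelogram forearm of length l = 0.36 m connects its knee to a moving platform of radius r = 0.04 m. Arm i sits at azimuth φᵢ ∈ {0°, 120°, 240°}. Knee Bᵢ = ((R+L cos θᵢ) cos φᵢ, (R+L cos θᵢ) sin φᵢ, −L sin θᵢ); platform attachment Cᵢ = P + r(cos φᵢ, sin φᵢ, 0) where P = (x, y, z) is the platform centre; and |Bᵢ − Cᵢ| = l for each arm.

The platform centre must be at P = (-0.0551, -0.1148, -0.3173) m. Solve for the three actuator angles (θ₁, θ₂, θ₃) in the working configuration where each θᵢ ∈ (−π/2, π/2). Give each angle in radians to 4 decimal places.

arm 1 (φ=0.0°): x'=-0.0551, y'=-0.1148
  e−x'=0.1651;  (l²−L²−(e−x')²−y'²−z²)/2L = -0.1076
  γ=atan2(-0.3173,0.1651)=-1.0910;  ψ=arccos(-0.3008)=1.8763;  θ1=γ+ψ≈0.7853
rotate P by −φ2: (-0.0719, 0.1051, -0.3173)
  A cos θ + B sin θ = C:  0.1819·cos θ + -0.3173·sin θ = -0.1260
  γ=atan2(-0.3173,0.1819)=-1.0503;  ψ=arccos(-0.3446)=1.9226;  θ2=γ+ψ≈0.8723
φ3=240.0° → target in arm frame (0.1270, 0.0097)
  e−x'=-0.0170;  (l²−L²−(e−x')²−y'²−z²)/2L = 0.0927
  √(A²+B²)=0.3178;  θ3 = -1.6242+1.2748 ≈ -0.3495

θ₁ = 0.7853, θ₂ = 0.8723, θ₃ = -0.3495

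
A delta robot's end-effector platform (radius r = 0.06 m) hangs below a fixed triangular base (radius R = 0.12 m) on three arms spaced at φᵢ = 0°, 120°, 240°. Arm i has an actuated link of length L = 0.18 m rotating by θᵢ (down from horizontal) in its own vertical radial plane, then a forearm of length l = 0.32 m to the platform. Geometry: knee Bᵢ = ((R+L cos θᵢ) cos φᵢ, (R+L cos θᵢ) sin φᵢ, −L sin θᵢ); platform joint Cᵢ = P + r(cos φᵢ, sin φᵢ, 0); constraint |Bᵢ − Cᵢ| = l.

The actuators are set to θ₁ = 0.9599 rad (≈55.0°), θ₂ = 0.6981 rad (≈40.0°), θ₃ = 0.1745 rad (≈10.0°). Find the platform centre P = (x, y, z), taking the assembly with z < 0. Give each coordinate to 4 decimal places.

(-0.0949, -0.0734, -0.3218)

O1 = (0.1632·cos0.0°, 0.1632·sin0.0°, -0.1474) = (0.1632, 0.0000, -0.1474)
φ2=120.0°: virtual centre (-0.0989, 0.1714, -0.1157), radius l
arm 3 at φ=240.0°: e+L cos θ3 = 0.2373;  O3 = (-0.1186, -0.2055, -0.0313)
subtract pairs → two planes through P
[-0.5244 0.3428 0.0635]·P = 0.0042;  [-0.5638 -0.4110 0.2324]·P = 0.0089
det = 0.4087;  x = -0.0116+0.2587z,  y = -0.0057+0.2106z
quadratic in z: (1.1113)z²+(0.2020)z+(-0.0500)=0, √Δ=0.5131 → z ∈ {-0.3218, 0.1400}; z = -0.3218 (taking z<0)
x = -0.0949, y = -0.0734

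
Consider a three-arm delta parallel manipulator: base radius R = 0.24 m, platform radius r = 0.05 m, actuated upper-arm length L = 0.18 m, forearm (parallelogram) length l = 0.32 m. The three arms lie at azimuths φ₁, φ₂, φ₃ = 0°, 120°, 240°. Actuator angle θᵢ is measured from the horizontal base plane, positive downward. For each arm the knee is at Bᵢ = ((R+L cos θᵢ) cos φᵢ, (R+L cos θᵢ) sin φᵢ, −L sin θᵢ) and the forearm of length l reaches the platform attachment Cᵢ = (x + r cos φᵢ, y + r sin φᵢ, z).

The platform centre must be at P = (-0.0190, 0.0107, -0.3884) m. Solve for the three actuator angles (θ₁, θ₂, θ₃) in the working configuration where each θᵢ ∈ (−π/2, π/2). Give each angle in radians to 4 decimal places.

rotate P by −φ1: (-0.0190, 0.0107, -0.3884)
  e−x'=0.2090;  (l²−L²−(e−x')²−y'²−z²)/2L = -0.3463
  √(A²+B²)=0.4411;  θ1 = -1.0771+2.4736 ≈ 1.3964
rotate P by −φ2: (0.0188, 0.0111, -0.3884)
  A=0.1712, B=-0.3884, C=(l²−L²−A²−y'²−z²)/(2L)=-0.3064
  √(A²+B²)=0.4245;  θ2 = -1.1556+2.3772 ≈ 1.2216
rotate P by −φ3: (0.0002, -0.0218, -0.3884)
  A cos θ + B sin θ = C:  0.1898·cos θ + -0.3884·sin θ = -0.3259
  √(A²+B²)=0.4323;  θ3 = -1.1163+2.4250 ≈ 1.3086

θ₁ = 1.3964, θ₂ = 1.2216, θ₃ = 1.3086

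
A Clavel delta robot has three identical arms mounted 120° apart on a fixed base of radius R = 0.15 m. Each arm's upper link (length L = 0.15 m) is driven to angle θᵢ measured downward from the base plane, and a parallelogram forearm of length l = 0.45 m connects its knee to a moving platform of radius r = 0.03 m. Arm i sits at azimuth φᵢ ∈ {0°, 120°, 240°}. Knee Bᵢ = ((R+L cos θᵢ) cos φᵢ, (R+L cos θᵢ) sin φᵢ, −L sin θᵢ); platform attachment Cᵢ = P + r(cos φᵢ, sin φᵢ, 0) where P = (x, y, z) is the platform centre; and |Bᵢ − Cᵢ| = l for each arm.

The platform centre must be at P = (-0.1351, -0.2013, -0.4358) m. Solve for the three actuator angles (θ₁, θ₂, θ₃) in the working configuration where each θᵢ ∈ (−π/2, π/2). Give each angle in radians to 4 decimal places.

θ₁ = 1.3968, θ₂ = 1.3095, θ₃ = -0.0872

φ1=0.0° → target in arm frame (-0.1351, -0.2013)
  A=0.2551, B=-0.4358, C=(l²−L²−A²−y'²−z²)/(2L)=-0.3851
  θ1 = atan2(B,A) + arccos(C/0.5050) = 1.3968
φ2=120.0° → target in arm frame (-0.1068, 0.2177)
  e−x'=0.2268;  (l²−L²−(e−x')²−y'²−z²)/2L = -0.3624
  γ=atan2(-0.4358,0.2268)=-1.0910;  ψ=arccos(-0.7377)=2.4004;  θ2=γ+ψ≈1.3095
φ3=240.0° → target in arm frame (0.2419, -0.0164)
  A=-0.1219, B=-0.4358, C=(l²−L²−A²−y'²−z²)/(2L)=-0.0835
  γ=atan2(-0.4358,-0.1219)=-1.8435;  ψ=arccos(-0.1845)=1.7563;  θ3=γ+ψ≈-0.0872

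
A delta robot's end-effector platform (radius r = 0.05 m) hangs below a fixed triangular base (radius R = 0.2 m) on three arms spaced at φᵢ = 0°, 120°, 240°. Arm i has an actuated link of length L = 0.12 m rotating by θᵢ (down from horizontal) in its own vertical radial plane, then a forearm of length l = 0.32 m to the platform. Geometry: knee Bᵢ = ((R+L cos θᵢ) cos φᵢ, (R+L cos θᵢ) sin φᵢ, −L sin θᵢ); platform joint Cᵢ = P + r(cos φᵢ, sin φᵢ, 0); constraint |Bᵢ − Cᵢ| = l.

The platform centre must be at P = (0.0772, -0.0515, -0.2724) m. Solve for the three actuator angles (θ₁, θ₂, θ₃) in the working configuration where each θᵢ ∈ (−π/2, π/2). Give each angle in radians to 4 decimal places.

arm 1 (φ=0.0°): x'=0.0772, y'=-0.0515
  e−x'=0.0728;  (l²−L²−(e−x')²−y'²−z²)/2L = 0.0244
  γ=atan2(-0.2724,0.0728)=-1.3096;  ψ=arccos(0.0864)=1.4843;  θ1=γ+ψ≈0.1747
φ2=120.0° → target in arm frame (-0.0832, -0.0411)
  A cos θ + B sin θ = C:  0.2332·cos θ + -0.2724·sin θ = -0.1761
  γ=atan2(-0.2724,0.2332)=-0.8628;  ψ=arccos(-0.4912)=2.0843;  θ2=γ+ψ≈1.2215
arm 3 (φ=240.0°): x'=0.0060, y'=0.0926
  A=0.1440, B=-0.2724, C=(l²−L²−A²−y'²−z²)/(2L)=-0.0646
  γ=atan2(-0.2724,0.1440)=-1.0845;  ψ=arccos(-0.2098)=1.7822;  θ3=γ+ψ≈0.6977

θ₁ = 0.1747, θ₂ = 1.2215, θ₃ = 0.6977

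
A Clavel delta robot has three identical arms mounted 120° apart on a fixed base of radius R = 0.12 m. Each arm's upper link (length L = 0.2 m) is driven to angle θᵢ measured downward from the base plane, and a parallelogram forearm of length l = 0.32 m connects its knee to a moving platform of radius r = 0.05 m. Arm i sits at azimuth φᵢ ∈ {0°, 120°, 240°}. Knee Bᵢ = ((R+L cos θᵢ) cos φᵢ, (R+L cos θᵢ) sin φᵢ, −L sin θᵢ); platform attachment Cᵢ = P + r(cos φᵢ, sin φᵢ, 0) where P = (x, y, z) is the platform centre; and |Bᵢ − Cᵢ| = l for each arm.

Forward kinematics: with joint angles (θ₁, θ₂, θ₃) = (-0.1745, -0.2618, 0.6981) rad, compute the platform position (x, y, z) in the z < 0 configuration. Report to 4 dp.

φ1=0.0°: virtual centre (0.2670, 0.0000, 0.0347), radius l
arm 2 at φ=120.0°: (R−r)+L cos θ2 = 0.2632;  O2 = (-0.1316, 0.2279, 0.0518)
φ3=240.0°: virtual centre (-0.1116, -0.1933, -0.1286), radius l
subtract pairs → two planes through P
[-0.7971 0.4559 0.0341]·P = -0.0005;  [-0.7571 -0.3866 -0.3266]·P = -0.0061
det = 0.6533;  x = 0.0046+-0.2077z,  y = 0.0069+-0.4379z
into |P−O₁|² = l²: 1.2349z² + 0.0335z + -0.0323 = 0;  Δ = 0.1607;  z = -0.1759 or 0.1487 → z<0 root = -0.1759
x = 0.0411, y = 0.0839

(0.0411, 0.0839, -0.1759)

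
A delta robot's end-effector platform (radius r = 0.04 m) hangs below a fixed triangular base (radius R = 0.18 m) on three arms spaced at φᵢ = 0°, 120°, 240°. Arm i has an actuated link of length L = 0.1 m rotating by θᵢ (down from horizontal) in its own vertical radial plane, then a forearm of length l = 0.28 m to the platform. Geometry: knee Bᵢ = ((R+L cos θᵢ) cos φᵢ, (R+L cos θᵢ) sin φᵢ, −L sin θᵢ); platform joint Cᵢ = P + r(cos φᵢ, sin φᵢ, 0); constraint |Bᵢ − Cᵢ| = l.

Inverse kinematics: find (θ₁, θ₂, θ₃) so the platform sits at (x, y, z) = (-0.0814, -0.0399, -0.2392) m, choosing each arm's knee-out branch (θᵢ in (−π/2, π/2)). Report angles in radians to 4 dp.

arm 1 (φ=0.0°): x'=-0.0814, y'=-0.0399
  e−x'=0.2214;  (l²−L²−(e−x')²−y'²−z²)/2L = -0.1971
  √(A²+B²)=0.3259;  θ1 = -0.8240+2.2203 ≈ 1.3963
φ2=120.0° → target in arm frame (0.0061, 0.0904)
  A=0.1339, B=-0.2392, C=(l²−L²−A²−y'²−z²)/(2L)=-0.0746
  √(A²+B²)=0.2741;  θ2 = -1.0606+1.8463 ≈ 0.7857
rotate P by −φ3: (0.0753, -0.0505, -0.2392)
  A=0.0647, B=-0.2392, C=(l²−L²−A²−y'²−z²)/(2L)=0.0222
  θ3 = atan2(B,A) + arccos(C/0.2478) = 0.1747

θ₁ = 1.3963, θ₂ = 0.7857, θ₃ = 0.1747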